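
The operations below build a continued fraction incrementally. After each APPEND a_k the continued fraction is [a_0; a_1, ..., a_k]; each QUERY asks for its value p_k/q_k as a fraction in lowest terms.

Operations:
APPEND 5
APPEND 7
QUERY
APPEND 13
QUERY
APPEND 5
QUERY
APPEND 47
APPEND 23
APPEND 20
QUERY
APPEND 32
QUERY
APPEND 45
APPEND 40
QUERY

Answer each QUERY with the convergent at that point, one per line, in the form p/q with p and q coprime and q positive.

36/7
473/92
2401/467
52288540/10170241
1675842041/325955122
3020283057441/587451984362

APPEND 5: p_0 = 5·1 + 0 = 5, q_0 = 5·0 + 1 = 1 → 5/1
APPEND 7: p_1 = 7·5 + 1 = 36, q_1 = 7·1 + 0 = 7 → 36/7
APPEND 13: p_2 = 13·36 + 5 = 473, q_2 = 13·7 + 1 = 92 → 473/92
APPEND 5: p_3 = 5·473 + 36 = 2401, q_3 = 5·92 + 7 = 467 → 2401/467
APPEND 47: p_4 = 47·2401 + 473 = 113320, q_4 = 47·467 + 92 = 22041 → 113320/22041
APPEND 23: p_5 = 23·113320 + 2401 = 2608761, q_5 = 23·22041 + 467 = 507410 → 2608761/507410
APPEND 20: p_6 = 20·2608761 + 113320 = 52288540, q_6 = 20·507410 + 22041 = 10170241 → 52288540/10170241
APPEND 32: p_7 = 32·52288540 + 2608761 = 1675842041, q_7 = 32·10170241 + 507410 = 325955122 → 1675842041/325955122
APPEND 45: p_8 = 45·1675842041 + 52288540 = 75465180385, q_8 = 45·325955122 + 10170241 = 14678150731 → 75465180385/14678150731
APPEND 40: p_9 = 40·75465180385 + 1675842041 = 3020283057441, q_9 = 40·14678150731 + 325955122 = 587451984362 → 3020283057441/587451984362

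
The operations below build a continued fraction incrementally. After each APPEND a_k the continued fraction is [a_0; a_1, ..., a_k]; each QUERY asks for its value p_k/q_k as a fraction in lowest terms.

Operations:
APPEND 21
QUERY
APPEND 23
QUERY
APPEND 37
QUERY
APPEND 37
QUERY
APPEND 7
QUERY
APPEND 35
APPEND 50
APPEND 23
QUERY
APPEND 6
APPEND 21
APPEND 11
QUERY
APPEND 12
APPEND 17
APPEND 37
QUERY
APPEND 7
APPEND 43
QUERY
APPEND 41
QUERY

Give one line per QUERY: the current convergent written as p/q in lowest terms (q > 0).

APPEND 21: p_0 = 21·1 + 0 = 21, q_0 = 21·0 + 1 = 1 → 21/1
APPEND 23: p_1 = 23·21 + 1 = 484, q_1 = 23·1 + 0 = 23 → 484/23
APPEND 37: p_2 = 37·484 + 21 = 17929, q_2 = 37·23 + 1 = 852 → 17929/852
APPEND 37: p_3 = 37·17929 + 484 = 663857, q_3 = 37·852 + 23 = 31547 → 663857/31547
APPEND 7: p_4 = 7·663857 + 17929 = 4664928, q_4 = 7·31547 + 852 = 221681 → 4664928/221681
APPEND 35: p_5 = 35·4664928 + 663857 = 163936337, q_5 = 35·221681 + 31547 = 7790382 → 163936337/7790382
APPEND 50: p_6 = 50·163936337 + 4664928 = 8201481778, q_6 = 50·7790382 + 221681 = 389740781 → 8201481778/389740781
APPEND 23: p_7 = 23·8201481778 + 163936337 = 188798017231, q_7 = 23·389740781 + 7790382 = 8971828345 → 188798017231/8971828345
APPEND 6: p_8 = 6·188798017231 + 8201481778 = 1140989585164, q_8 = 6·8971828345 + 389740781 = 54220710851 → 1140989585164/54220710851
APPEND 21: p_9 = 21·1140989585164 + 188798017231 = 24149579305675, q_9 = 21·54220710851 + 8971828345 = 1147606756216 → 24149579305675/1147606756216
APPEND 11: p_10 = 11·24149579305675 + 1140989585164 = 266786361947589, q_10 = 11·1147606756216 + 54220710851 = 12677895029227 → 266786361947589/12677895029227
APPEND 12: p_11 = 12·266786361947589 + 24149579305675 = 3225585922676743, q_11 = 12·12677895029227 + 1147606756216 = 153282347106940 → 3225585922676743/153282347106940
APPEND 17: p_12 = 17·3225585922676743 + 266786361947589 = 55101747047452220, q_12 = 17·153282347106940 + 12677895029227 = 2618477795847207 → 55101747047452220/2618477795847207
APPEND 37: p_13 = 37·55101747047452220 + 3225585922676743 = 2041990226678408883, q_13 = 37·2618477795847207 + 153282347106940 = 97036960793453599 → 2041990226678408883/97036960793453599
APPEND 7: p_14 = 7·2041990226678408883 + 55101747047452220 = 14349033333796314401, q_14 = 7·97036960793453599 + 2618477795847207 = 681877203350022400 → 14349033333796314401/681877203350022400
APPEND 43: p_15 = 43·14349033333796314401 + 2041990226678408883 = 619050423579919928126, q_15 = 43·681877203350022400 + 97036960793453599 = 29417756704844416799 → 619050423579919928126/29417756704844416799
APPEND 41: p_16 = 41·619050423579919928126 + 14349033333796314401 = 25395416400110513367567, q_16 = 41·29417756704844416799 + 681877203350022400 = 1206809902101971111159 → 25395416400110513367567/1206809902101971111159

21/1
484/23
17929/852
663857/31547
4664928/221681
188798017231/8971828345
266786361947589/12677895029227
2041990226678408883/97036960793453599
619050423579919928126/29417756704844416799
25395416400110513367567/1206809902101971111159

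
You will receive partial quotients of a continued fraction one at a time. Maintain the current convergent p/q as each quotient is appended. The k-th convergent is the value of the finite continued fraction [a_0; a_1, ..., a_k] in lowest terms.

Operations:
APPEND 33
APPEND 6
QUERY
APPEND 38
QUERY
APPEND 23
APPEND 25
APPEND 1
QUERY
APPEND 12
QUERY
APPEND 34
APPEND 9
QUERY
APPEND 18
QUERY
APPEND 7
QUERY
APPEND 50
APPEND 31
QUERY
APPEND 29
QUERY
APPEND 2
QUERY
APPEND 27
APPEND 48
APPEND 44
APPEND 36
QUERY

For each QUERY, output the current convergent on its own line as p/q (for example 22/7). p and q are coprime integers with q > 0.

APPEND 33: p_0 = 33·1 + 0 = 33, q_0 = 33·0 + 1 = 1 → 33/1
APPEND 6: p_1 = 6·33 + 1 = 199, q_1 = 6·1 + 0 = 6 → 199/6
APPEND 38: p_2 = 38·199 + 33 = 7595, q_2 = 38·6 + 1 = 229 → 7595/229
APPEND 23: p_3 = 23·7595 + 199 = 174884, q_3 = 23·229 + 6 = 5273 → 174884/5273
APPEND 25: p_4 = 25·174884 + 7595 = 4379695, q_4 = 25·5273 + 229 = 132054 → 4379695/132054
APPEND 1: p_5 = 1·4379695 + 174884 = 4554579, q_5 = 1·132054 + 5273 = 137327 → 4554579/137327
APPEND 12: p_6 = 12·4554579 + 4379695 = 59034643, q_6 = 12·137327 + 132054 = 1779978 → 59034643/1779978
APPEND 34: p_7 = 34·59034643 + 4554579 = 2011732441, q_7 = 34·1779978 + 137327 = 60656579 → 2011732441/60656579
APPEND 9: p_8 = 9·2011732441 + 59034643 = 18164626612, q_8 = 9·60656579 + 1779978 = 547689189 → 18164626612/547689189
APPEND 18: p_9 = 18·18164626612 + 2011732441 = 328975011457, q_9 = 18·547689189 + 60656579 = 9919061981 → 328975011457/9919061981
APPEND 7: p_10 = 7·328975011457 + 18164626612 = 2320989706811, q_10 = 7·9919061981 + 547689189 = 69981123056 → 2320989706811/69981123056
APPEND 50: p_11 = 50·2320989706811 + 328975011457 = 116378460352007, q_11 = 50·69981123056 + 9919061981 = 3508975214781 → 116378460352007/3508975214781
APPEND 31: p_12 = 31·116378460352007 + 2320989706811 = 3610053260619028, q_12 = 31·3508975214781 + 69981123056 = 108848212781267 → 3610053260619028/108848212781267
APPEND 29: p_13 = 29·3610053260619028 + 116378460352007 = 104807923018303819, q_13 = 29·108848212781267 + 3508975214781 = 3160107145871524 → 104807923018303819/3160107145871524
APPEND 2: p_14 = 2·104807923018303819 + 3610053260619028 = 213225899297226666, q_14 = 2·3160107145871524 + 108848212781267 = 6429062504524315 → 213225899297226666/6429062504524315
APPEND 27: p_15 = 27·213225899297226666 + 104807923018303819 = 5861907204043423801, q_15 = 27·6429062504524315 + 3160107145871524 = 176744794768028029 → 5861907204043423801/176744794768028029
APPEND 48: p_16 = 48·5861907204043423801 + 213225899297226666 = 281584771693381569114, q_16 = 48·176744794768028029 + 6429062504524315 = 8490179211369869707 → 281584771693381569114/8490179211369869707
APPEND 44: p_17 = 44·281584771693381569114 + 5861907204043423801 = 12395591861712832464817, q_17 = 44·8490179211369869707 + 176744794768028029 = 373744630095042295137 → 12395591861712832464817/373744630095042295137
APPEND 36: p_18 = 36·12395591861712832464817 + 281584771693381569114 = 446522891793355350302526, q_18 = 36·373744630095042295137 + 8490179211369869707 = 13463296862632892494639 → 446522891793355350302526/13463296862632892494639

199/6
7595/229
4554579/137327
59034643/1779978
18164626612/547689189
328975011457/9919061981
2320989706811/69981123056
3610053260619028/108848212781267
104807923018303819/3160107145871524
213225899297226666/6429062504524315
446522891793355350302526/13463296862632892494639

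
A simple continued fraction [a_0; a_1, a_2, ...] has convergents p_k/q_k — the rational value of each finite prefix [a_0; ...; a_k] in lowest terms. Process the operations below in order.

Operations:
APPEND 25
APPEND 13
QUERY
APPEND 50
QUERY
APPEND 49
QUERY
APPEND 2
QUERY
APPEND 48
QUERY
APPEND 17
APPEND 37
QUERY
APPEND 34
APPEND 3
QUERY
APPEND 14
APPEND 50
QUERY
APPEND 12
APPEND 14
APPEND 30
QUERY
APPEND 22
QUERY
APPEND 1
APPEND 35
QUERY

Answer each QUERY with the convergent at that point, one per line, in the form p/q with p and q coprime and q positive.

326/13
16325/651
800251/31912
1616827/64475
78407947/3126712
49456829209/1972214135
5098057064305/203297711642
3657881339329405/145867120819492
18620109401708708352/742523197395226441
410261611563257287417/16360202671983946048
15421121845337067139332/614955608100254983163

APPEND 25: p_0 = 25·1 + 0 = 25, q_0 = 25·0 + 1 = 1 → 25/1
APPEND 13: p_1 = 13·25 + 1 = 326, q_1 = 13·1 + 0 = 13 → 326/13
APPEND 50: p_2 = 50·326 + 25 = 16325, q_2 = 50·13 + 1 = 651 → 16325/651
APPEND 49: p_3 = 49·16325 + 326 = 800251, q_3 = 49·651 + 13 = 31912 → 800251/31912
APPEND 2: p_4 = 2·800251 + 16325 = 1616827, q_4 = 2·31912 + 651 = 64475 → 1616827/64475
APPEND 48: p_5 = 48·1616827 + 800251 = 78407947, q_5 = 48·64475 + 31912 = 3126712 → 78407947/3126712
APPEND 17: p_6 = 17·78407947 + 1616827 = 1334551926, q_6 = 17·3126712 + 64475 = 53218579 → 1334551926/53218579
APPEND 37: p_7 = 37·1334551926 + 78407947 = 49456829209, q_7 = 37·53218579 + 3126712 = 1972214135 → 49456829209/1972214135
APPEND 34: p_8 = 34·49456829209 + 1334551926 = 1682866745032, q_8 = 34·1972214135 + 53218579 = 67108499169 → 1682866745032/67108499169
APPEND 3: p_9 = 3·1682866745032 + 49456829209 = 5098057064305, q_9 = 3·67108499169 + 1972214135 = 203297711642 → 5098057064305/203297711642
APPEND 14: p_10 = 14·5098057064305 + 1682866745032 = 73055665645302, q_10 = 14·203297711642 + 67108499169 = 2913276462157 → 73055665645302/2913276462157
APPEND 50: p_11 = 50·73055665645302 + 5098057064305 = 3657881339329405, q_11 = 50·2913276462157 + 203297711642 = 145867120819492 → 3657881339329405/145867120819492
APPEND 12: p_12 = 12·3657881339329405 + 73055665645302 = 43967631737598162, q_12 = 12·145867120819492 + 2913276462157 = 1753318726296061 → 43967631737598162/1753318726296061
APPEND 14: p_13 = 14·43967631737598162 + 3657881339329405 = 619204725665703673, q_13 = 14·1753318726296061 + 145867120819492 = 24692329288964346 → 619204725665703673/24692329288964346
APPEND 30: p_14 = 30·619204725665703673 + 43967631737598162 = 18620109401708708352, q_14 = 30·24692329288964346 + 1753318726296061 = 742523197395226441 → 18620109401708708352/742523197395226441
APPEND 22: p_15 = 22·18620109401708708352 + 619204725665703673 = 410261611563257287417, q_15 = 22·742523197395226441 + 24692329288964346 = 16360202671983946048 → 410261611563257287417/16360202671983946048
APPEND 1: p_16 = 1·410261611563257287417 + 18620109401708708352 = 428881720964965995769, q_16 = 1·16360202671983946048 + 742523197395226441 = 17102725869379172489 → 428881720964965995769/17102725869379172489
APPEND 35: p_17 = 35·428881720964965995769 + 410261611563257287417 = 15421121845337067139332, q_17 = 35·17102725869379172489 + 16360202671983946048 = 614955608100254983163 → 15421121845337067139332/614955608100254983163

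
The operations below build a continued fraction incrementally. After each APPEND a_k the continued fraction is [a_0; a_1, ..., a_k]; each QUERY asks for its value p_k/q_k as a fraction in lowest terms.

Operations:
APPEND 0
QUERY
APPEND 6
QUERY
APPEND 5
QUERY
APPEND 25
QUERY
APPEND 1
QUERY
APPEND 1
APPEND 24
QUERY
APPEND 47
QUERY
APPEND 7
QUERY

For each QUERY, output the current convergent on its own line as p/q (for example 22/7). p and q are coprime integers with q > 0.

APPEND 0: p_0 = 0·1 + 0 = 0, q_0 = 0·0 + 1 = 1 → 0/1
APPEND 6: p_1 = 6·0 + 1 = 1, q_1 = 6·1 + 0 = 6 → 1/6
APPEND 5: p_2 = 5·1 + 0 = 5, q_2 = 5·6 + 1 = 31 → 5/31
APPEND 25: p_3 = 25·5 + 1 = 126, q_3 = 25·31 + 6 = 781 → 126/781
APPEND 1: p_4 = 1·126 + 5 = 131, q_4 = 1·781 + 31 = 812 → 131/812
APPEND 1: p_5 = 1·131 + 126 = 257, q_5 = 1·812 + 781 = 1593 → 257/1593
APPEND 24: p_6 = 24·257 + 131 = 6299, q_6 = 24·1593 + 812 = 39044 → 6299/39044
APPEND 47: p_7 = 47·6299 + 257 = 296310, q_7 = 47·39044 + 1593 = 1836661 → 296310/1836661
APPEND 7: p_8 = 7·296310 + 6299 = 2080469, q_8 = 7·1836661 + 39044 = 12895671 → 2080469/12895671

0/1
1/6
5/31
126/781
131/812
6299/39044
296310/1836661
2080469/12895671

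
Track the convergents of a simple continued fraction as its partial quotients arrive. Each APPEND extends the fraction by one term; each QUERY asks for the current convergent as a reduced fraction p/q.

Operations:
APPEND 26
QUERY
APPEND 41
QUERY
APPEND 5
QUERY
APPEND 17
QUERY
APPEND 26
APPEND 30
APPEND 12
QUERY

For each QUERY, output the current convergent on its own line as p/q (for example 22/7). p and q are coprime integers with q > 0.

26/1
1067/41
5361/206
92204/3543
868468513/33371480

APPEND 26: p_0 = 26·1 + 0 = 26, q_0 = 26·0 + 1 = 1 → 26/1
APPEND 41: p_1 = 41·26 + 1 = 1067, q_1 = 41·1 + 0 = 41 → 1067/41
APPEND 5: p_2 = 5·1067 + 26 = 5361, q_2 = 5·41 + 1 = 206 → 5361/206
APPEND 17: p_3 = 17·5361 + 1067 = 92204, q_3 = 17·206 + 41 = 3543 → 92204/3543
APPEND 26: p_4 = 26·92204 + 5361 = 2402665, q_4 = 26·3543 + 206 = 92324 → 2402665/92324
APPEND 30: p_5 = 30·2402665 + 92204 = 72172154, q_5 = 30·92324 + 3543 = 2773263 → 72172154/2773263
APPEND 12: p_6 = 12·72172154 + 2402665 = 868468513, q_6 = 12·2773263 + 92324 = 33371480 → 868468513/33371480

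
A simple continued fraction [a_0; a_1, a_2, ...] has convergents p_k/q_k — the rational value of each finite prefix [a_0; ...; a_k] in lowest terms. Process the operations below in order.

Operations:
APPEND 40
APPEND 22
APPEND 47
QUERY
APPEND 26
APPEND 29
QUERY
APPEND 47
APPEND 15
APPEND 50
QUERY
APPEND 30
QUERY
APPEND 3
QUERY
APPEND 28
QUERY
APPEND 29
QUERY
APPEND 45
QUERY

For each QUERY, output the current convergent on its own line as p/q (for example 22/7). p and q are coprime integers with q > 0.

APPEND 40: p_0 = 40·1 + 0 = 40, q_0 = 40·0 + 1 = 1 → 40/1
APPEND 22: p_1 = 22·40 + 1 = 881, q_1 = 22·1 + 0 = 22 → 881/22
APPEND 47: p_2 = 47·881 + 40 = 41447, q_2 = 47·22 + 1 = 1035 → 41447/1035
APPEND 26: p_3 = 26·41447 + 881 = 1078503, q_3 = 26·1035 + 22 = 26932 → 1078503/26932
APPEND 29: p_4 = 29·1078503 + 41447 = 31318034, q_4 = 29·26932 + 1035 = 782063 → 31318034/782063
APPEND 47: p_5 = 47·31318034 + 1078503 = 1473026101, q_5 = 47·782063 + 26932 = 36783893 → 1473026101/36783893
APPEND 15: p_6 = 15·1473026101 + 31318034 = 22126709549, q_6 = 15·36783893 + 782063 = 552540458 → 22126709549/552540458
APPEND 50: p_7 = 50·22126709549 + 1473026101 = 1107808503551, q_7 = 50·552540458 + 36783893 = 27663806793 → 1107808503551/27663806793
APPEND 30: p_8 = 30·1107808503551 + 22126709549 = 33256381816079, q_8 = 30·27663806793 + 552540458 = 830466744248 → 33256381816079/830466744248
APPEND 3: p_9 = 3·33256381816079 + 1107808503551 = 100876953951788, q_9 = 3·830466744248 + 27663806793 = 2519064039537 → 100876953951788/2519064039537
APPEND 28: p_10 = 28·100876953951788 + 33256381816079 = 2857811092466143, q_10 = 28·2519064039537 + 830466744248 = 71364259851284 → 2857811092466143/71364259851284
APPEND 29: p_11 = 29·2857811092466143 + 100876953951788 = 82977398635469935, q_11 = 29·71364259851284 + 2519064039537 = 2072082599726773 → 82977398635469935/2072082599726773
APPEND 45: p_12 = 45·82977398635469935 + 2857811092466143 = 3736840749688613218, q_12 = 45·2072082599726773 + 71364259851284 = 93315081247556069 → 3736840749688613218/93315081247556069

41447/1035
31318034/782063
1107808503551/27663806793
33256381816079/830466744248
100876953951788/2519064039537
2857811092466143/71364259851284
82977398635469935/2072082599726773
3736840749688613218/93315081247556069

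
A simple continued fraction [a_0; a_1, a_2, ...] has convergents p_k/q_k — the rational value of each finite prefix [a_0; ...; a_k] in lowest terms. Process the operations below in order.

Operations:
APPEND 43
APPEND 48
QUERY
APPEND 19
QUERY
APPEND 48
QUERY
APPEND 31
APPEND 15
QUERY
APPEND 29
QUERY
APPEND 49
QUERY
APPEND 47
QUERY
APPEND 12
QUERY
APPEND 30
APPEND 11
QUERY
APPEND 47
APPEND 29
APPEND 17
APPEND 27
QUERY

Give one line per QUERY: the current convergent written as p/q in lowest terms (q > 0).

2065/48
39278/913
1887409/43872
880121764/20458047
25582080113/594644308
1254402047301/29158029139
58982478303260/1371022013841
709044141686421/16481422195231
235342418159541211/5470431988773712
148247018588712146588229/3445937366795700293765

APPEND 43: p_0 = 43·1 + 0 = 43, q_0 = 43·0 + 1 = 1 → 43/1
APPEND 48: p_1 = 48·43 + 1 = 2065, q_1 = 48·1 + 0 = 48 → 2065/48
APPEND 19: p_2 = 19·2065 + 43 = 39278, q_2 = 19·48 + 1 = 913 → 39278/913
APPEND 48: p_3 = 48·39278 + 2065 = 1887409, q_3 = 48·913 + 48 = 43872 → 1887409/43872
APPEND 31: p_4 = 31·1887409 + 39278 = 58548957, q_4 = 31·43872 + 913 = 1360945 → 58548957/1360945
APPEND 15: p_5 = 15·58548957 + 1887409 = 880121764, q_5 = 15·1360945 + 43872 = 20458047 → 880121764/20458047
APPEND 29: p_6 = 29·880121764 + 58548957 = 25582080113, q_6 = 29·20458047 + 1360945 = 594644308 → 25582080113/594644308
APPEND 49: p_7 = 49·25582080113 + 880121764 = 1254402047301, q_7 = 49·594644308 + 20458047 = 29158029139 → 1254402047301/29158029139
APPEND 47: p_8 = 47·1254402047301 + 25582080113 = 58982478303260, q_8 = 47·29158029139 + 594644308 = 1371022013841 → 58982478303260/1371022013841
APPEND 12: p_9 = 12·58982478303260 + 1254402047301 = 709044141686421, q_9 = 12·1371022013841 + 29158029139 = 16481422195231 → 709044141686421/16481422195231
APPEND 30: p_10 = 30·709044141686421 + 58982478303260 = 21330306728895890, q_10 = 30·16481422195231 + 1371022013841 = 495813687870771 → 21330306728895890/495813687870771
APPEND 11: p_11 = 11·21330306728895890 + 709044141686421 = 235342418159541211, q_11 = 11·495813687870771 + 16481422195231 = 5470431988773712 → 235342418159541211/5470431988773712
APPEND 47: p_12 = 47·235342418159541211 + 21330306728895890 = 11082423960227332807, q_12 = 47·5470431988773712 + 495813687870771 = 257606117160235235 → 11082423960227332807/257606117160235235
APPEND 29: p_13 = 29·11082423960227332807 + 235342418159541211 = 321625637264752192614, q_13 = 29·257606117160235235 + 5470431988773712 = 7476047829635595527 → 321625637264752192614/7476047829635595527
APPEND 17: p_14 = 17·321625637264752192614 + 11082423960227332807 = 5478718257461014607245, q_14 = 17·7476047829635595527 + 257606117160235235 = 127350419220965359194 → 5478718257461014607245/127350419220965359194
APPEND 27: p_15 = 27·5478718257461014607245 + 321625637264752192614 = 148247018588712146588229, q_15 = 27·127350419220965359194 + 7476047829635595527 = 3445937366795700293765 → 148247018588712146588229/3445937366795700293765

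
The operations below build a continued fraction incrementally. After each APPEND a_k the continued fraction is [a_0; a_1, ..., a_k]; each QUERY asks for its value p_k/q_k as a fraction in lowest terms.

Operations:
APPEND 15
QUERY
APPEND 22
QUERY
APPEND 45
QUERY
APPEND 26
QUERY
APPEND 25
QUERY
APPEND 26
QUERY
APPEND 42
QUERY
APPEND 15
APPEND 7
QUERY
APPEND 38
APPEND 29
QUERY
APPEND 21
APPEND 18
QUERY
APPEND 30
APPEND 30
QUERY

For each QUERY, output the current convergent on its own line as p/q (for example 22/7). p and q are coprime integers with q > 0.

15/1
331/22
14910/991
387991/25788
9714685/645691
252969801/16813754
10634446327/706823359
1129022099269/75040972332
1249944695770181/83078148242227
474504166666763303/31538137353833623
428317011203372057873/28468286854480079983

APPEND 15: p_0 = 15·1 + 0 = 15, q_0 = 15·0 + 1 = 1 → 15/1
APPEND 22: p_1 = 22·15 + 1 = 331, q_1 = 22·1 + 0 = 22 → 331/22
APPEND 45: p_2 = 45·331 + 15 = 14910, q_2 = 45·22 + 1 = 991 → 14910/991
APPEND 26: p_3 = 26·14910 + 331 = 387991, q_3 = 26·991 + 22 = 25788 → 387991/25788
APPEND 25: p_4 = 25·387991 + 14910 = 9714685, q_4 = 25·25788 + 991 = 645691 → 9714685/645691
APPEND 26: p_5 = 26·9714685 + 387991 = 252969801, q_5 = 26·645691 + 25788 = 16813754 → 252969801/16813754
APPEND 42: p_6 = 42·252969801 + 9714685 = 10634446327, q_6 = 42·16813754 + 645691 = 706823359 → 10634446327/706823359
APPEND 15: p_7 = 15·10634446327 + 252969801 = 159769664706, q_7 = 15·706823359 + 16813754 = 10619164139 → 159769664706/10619164139
APPEND 7: p_8 = 7·159769664706 + 10634446327 = 1129022099269, q_8 = 7·10619164139 + 706823359 = 75040972332 → 1129022099269/75040972332
APPEND 38: p_9 = 38·1129022099269 + 159769664706 = 43062609436928, q_9 = 38·75040972332 + 10619164139 = 2862176112755 → 43062609436928/2862176112755
APPEND 29: p_10 = 29·43062609436928 + 1129022099269 = 1249944695770181, q_10 = 29·2862176112755 + 75040972332 = 83078148242227 → 1249944695770181/83078148242227
APPEND 21: p_11 = 21·1249944695770181 + 43062609436928 = 26291901220610729, q_11 = 21·83078148242227 + 2862176112755 = 1747503289199522 → 26291901220610729/1747503289199522
APPEND 18: p_12 = 18·26291901220610729 + 1249944695770181 = 474504166666763303, q_12 = 18·1747503289199522 + 83078148242227 = 31538137353833623 → 474504166666763303/31538137353833623
APPEND 30: p_13 = 30·474504166666763303 + 26291901220610729 = 14261416901223509819, q_13 = 30·31538137353833623 + 1747503289199522 = 947891623904208212 → 14261416901223509819/947891623904208212
APPEND 30: p_14 = 30·14261416901223509819 + 474504166666763303 = 428317011203372057873, q_14 = 30·947891623904208212 + 31538137353833623 = 28468286854480079983 → 428317011203372057873/28468286854480079983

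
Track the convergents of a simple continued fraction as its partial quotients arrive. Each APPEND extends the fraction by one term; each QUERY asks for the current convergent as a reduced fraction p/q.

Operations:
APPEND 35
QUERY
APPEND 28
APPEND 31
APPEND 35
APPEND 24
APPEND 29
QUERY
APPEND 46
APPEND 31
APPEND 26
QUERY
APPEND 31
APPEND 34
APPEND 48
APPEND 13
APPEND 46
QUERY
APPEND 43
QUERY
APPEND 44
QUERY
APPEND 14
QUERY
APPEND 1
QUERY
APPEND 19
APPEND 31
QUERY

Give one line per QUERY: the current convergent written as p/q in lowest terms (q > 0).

35/1
744296861/21243972
27669822096838/789761393163
842216654256488009029/24038831759843351142
36233594673484970137762/1034191477938886335145
1595120382287595174070557/45528463861070842097522
22367918946699817407125560/638432685532930675700453
23963039328987412581196117/683961149394001517797975
14831598691450267762526601390/423328491393981746447519293

APPEND 35: p_0 = 35·1 + 0 = 35, q_0 = 35·0 + 1 = 1 → 35/1
APPEND 28: p_1 = 28·35 + 1 = 981, q_1 = 28·1 + 0 = 28 → 981/28
APPEND 31: p_2 = 31·981 + 35 = 30446, q_2 = 31·28 + 1 = 869 → 30446/869
APPEND 35: p_3 = 35·30446 + 981 = 1066591, q_3 = 35·869 + 28 = 30443 → 1066591/30443
APPEND 24: p_4 = 24·1066591 + 30446 = 25628630, q_4 = 24·30443 + 869 = 731501 → 25628630/731501
APPEND 29: p_5 = 29·25628630 + 1066591 = 744296861, q_5 = 29·731501 + 30443 = 21243972 → 744296861/21243972
APPEND 46: p_6 = 46·744296861 + 25628630 = 34263284236, q_6 = 46·21243972 + 731501 = 977954213 → 34263284236/977954213
APPEND 31: p_7 = 31·34263284236 + 744296861 = 1062906108177, q_7 = 31·977954213 + 21243972 = 30337824575 → 1062906108177/30337824575
APPEND 26: p_8 = 26·1062906108177 + 34263284236 = 27669822096838, q_8 = 26·30337824575 + 977954213 = 789761393163 → 27669822096838/789761393163
APPEND 31: p_9 = 31·27669822096838 + 1062906108177 = 858827391110155, q_9 = 31·789761393163 + 30337824575 = 24512941012628 → 858827391110155/24512941012628
APPEND 34: p_10 = 34·858827391110155 + 27669822096838 = 29227801119842108, q_10 = 34·24512941012628 + 789761393163 = 834229755822515 → 29227801119842108/834229755822515
APPEND 48: p_11 = 48·29227801119842108 + 858827391110155 = 1403793281143531339, q_11 = 48·834229755822515 + 24512941012628 = 40067541220493348 → 1403793281143531339/40067541220493348
APPEND 13: p_12 = 13·1403793281143531339 + 29227801119842108 = 18278540455985749515, q_12 = 13·40067541220493348 + 834229755822515 = 521712265622236039 → 18278540455985749515/521712265622236039
APPEND 46: p_13 = 46·18278540455985749515 + 1403793281143531339 = 842216654256488009029, q_13 = 46·521712265622236039 + 40067541220493348 = 24038831759843351142 → 842216654256488009029/24038831759843351142
APPEND 43: p_14 = 43·842216654256488009029 + 18278540455985749515 = 36233594673484970137762, q_14 = 43·24038831759843351142 + 521712265622236039 = 1034191477938886335145 → 36233594673484970137762/1034191477938886335145
APPEND 44: p_15 = 44·36233594673484970137762 + 842216654256488009029 = 1595120382287595174070557, q_15 = 44·1034191477938886335145 + 24038831759843351142 = 45528463861070842097522 → 1595120382287595174070557/45528463861070842097522
APPEND 14: p_16 = 14·1595120382287595174070557 + 36233594673484970137762 = 22367918946699817407125560, q_16 = 14·45528463861070842097522 + 1034191477938886335145 = 638432685532930675700453 → 22367918946699817407125560/638432685532930675700453
APPEND 1: p_17 = 1·22367918946699817407125560 + 1595120382287595174070557 = 23963039328987412581196117, q_17 = 1·638432685532930675700453 + 45528463861070842097522 = 683961149394001517797975 → 23963039328987412581196117/683961149394001517797975
APPEND 19: p_18 = 19·23963039328987412581196117 + 22367918946699817407125560 = 477665666197460656449851783, q_18 = 19·683961149394001517797975 + 638432685532930675700453 = 13633694524018959513861978 → 477665666197460656449851783/13633694524018959513861978
APPEND 31: p_19 = 31·477665666197460656449851783 + 23963039328987412581196117 = 14831598691450267762526601390, q_19 = 31·13633694524018959513861978 + 683961149394001517797975 = 423328491393981746447519293 → 14831598691450267762526601390/423328491393981746447519293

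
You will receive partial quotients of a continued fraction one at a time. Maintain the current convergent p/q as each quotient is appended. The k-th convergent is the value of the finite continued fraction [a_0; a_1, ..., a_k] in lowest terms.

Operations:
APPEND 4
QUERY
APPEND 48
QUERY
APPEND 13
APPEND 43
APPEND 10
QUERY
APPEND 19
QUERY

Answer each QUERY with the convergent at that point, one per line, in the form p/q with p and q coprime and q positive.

4/1
193/48
1085033/269855
20723879/5154168

APPEND 4: p_0 = 4·1 + 0 = 4, q_0 = 4·0 + 1 = 1 → 4/1
APPEND 48: p_1 = 48·4 + 1 = 193, q_1 = 48·1 + 0 = 48 → 193/48
APPEND 13: p_2 = 13·193 + 4 = 2513, q_2 = 13·48 + 1 = 625 → 2513/625
APPEND 43: p_3 = 43·2513 + 193 = 108252, q_3 = 43·625 + 48 = 26923 → 108252/26923
APPEND 10: p_4 = 10·108252 + 2513 = 1085033, q_4 = 10·26923 + 625 = 269855 → 1085033/269855
APPEND 19: p_5 = 19·1085033 + 108252 = 20723879, q_5 = 19·269855 + 26923 = 5154168 → 20723879/5154168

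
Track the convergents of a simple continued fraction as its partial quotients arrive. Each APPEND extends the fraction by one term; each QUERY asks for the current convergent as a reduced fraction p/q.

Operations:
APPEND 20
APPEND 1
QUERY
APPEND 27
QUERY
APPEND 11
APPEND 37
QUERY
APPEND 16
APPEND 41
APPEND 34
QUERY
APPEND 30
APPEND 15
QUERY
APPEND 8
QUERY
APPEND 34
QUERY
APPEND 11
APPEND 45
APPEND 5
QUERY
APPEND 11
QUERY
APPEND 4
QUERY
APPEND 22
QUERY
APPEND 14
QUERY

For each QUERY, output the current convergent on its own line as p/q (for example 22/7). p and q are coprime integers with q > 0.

APPEND 20: p_0 = 20·1 + 0 = 20, q_0 = 20·0 + 1 = 1 → 20/1
APPEND 1: p_1 = 1·20 + 1 = 21, q_1 = 1·1 + 0 = 1 → 21/1
APPEND 27: p_2 = 27·21 + 20 = 587, q_2 = 27·1 + 1 = 28 → 587/28
APPEND 11: p_3 = 11·587 + 21 = 6478, q_3 = 11·28 + 1 = 309 → 6478/309
APPEND 37: p_4 = 37·6478 + 587 = 240273, q_4 = 37·309 + 28 = 11461 → 240273/11461
APPEND 16: p_5 = 16·240273 + 6478 = 3850846, q_5 = 16·11461 + 309 = 183685 → 3850846/183685
APPEND 41: p_6 = 41·3850846 + 240273 = 158124959, q_6 = 41·183685 + 11461 = 7542546 → 158124959/7542546
APPEND 34: p_7 = 34·158124959 + 3850846 = 5380099452, q_7 = 34·7542546 + 183685 = 256630249 → 5380099452/256630249
APPEND 30: p_8 = 30·5380099452 + 158124959 = 161561108519, q_8 = 30·256630249 + 7542546 = 7706450016 → 161561108519/7706450016
APPEND 15: p_9 = 15·161561108519 + 5380099452 = 2428796727237, q_9 = 15·7706450016 + 256630249 = 115853380489 → 2428796727237/115853380489
APPEND 8: p_10 = 8·2428796727237 + 161561108519 = 19591934926415, q_10 = 8·115853380489 + 7706450016 = 934533493928 → 19591934926415/934533493928
APPEND 34: p_11 = 34·19591934926415 + 2428796727237 = 668554584225347, q_11 = 34·934533493928 + 115853380489 = 31889992174041 → 668554584225347/31889992174041
APPEND 11: p_12 = 11·668554584225347 + 19591934926415 = 7373692361405232, q_12 = 11·31889992174041 + 934533493928 = 351724447408379 → 7373692361405232/351724447408379
APPEND 45: p_13 = 45·7373692361405232 + 668554584225347 = 332484710847460787, q_13 = 45·351724447408379 + 31889992174041 = 15859490125551096 → 332484710847460787/15859490125551096
APPEND 5: p_14 = 5·332484710847460787 + 7373692361405232 = 1669797246598709167, q_14 = 5·15859490125551096 + 351724447408379 = 79649175075163859 → 1669797246598709167/79649175075163859
APPEND 11: p_15 = 11·1669797246598709167 + 332484710847460787 = 18700254423433261624, q_15 = 11·79649175075163859 + 15859490125551096 = 892000415952353545 → 18700254423433261624/892000415952353545
APPEND 4: p_16 = 4·18700254423433261624 + 1669797246598709167 = 76470814940331755663, q_16 = 4·892000415952353545 + 79649175075163859 = 3647650838884578039 → 76470814940331755663/3647650838884578039
APPEND 22: p_17 = 22·76470814940331755663 + 18700254423433261624 = 1701058183110731886210, q_17 = 22·3647650838884578039 + 892000415952353545 = 81140318871413070403 → 1701058183110731886210/81140318871413070403
APPEND 14: p_18 = 14·1701058183110731886210 + 76470814940331755663 = 23891285378490578162603, q_18 = 14·81140318871413070403 + 3647650838884578039 = 1139612115038667563681 → 23891285378490578162603/1139612115038667563681

21/1
587/28
240273/11461
5380099452/256630249
2428796727237/115853380489
19591934926415/934533493928
668554584225347/31889992174041
1669797246598709167/79649175075163859
18700254423433261624/892000415952353545
76470814940331755663/3647650838884578039
1701058183110731886210/81140318871413070403
23891285378490578162603/1139612115038667563681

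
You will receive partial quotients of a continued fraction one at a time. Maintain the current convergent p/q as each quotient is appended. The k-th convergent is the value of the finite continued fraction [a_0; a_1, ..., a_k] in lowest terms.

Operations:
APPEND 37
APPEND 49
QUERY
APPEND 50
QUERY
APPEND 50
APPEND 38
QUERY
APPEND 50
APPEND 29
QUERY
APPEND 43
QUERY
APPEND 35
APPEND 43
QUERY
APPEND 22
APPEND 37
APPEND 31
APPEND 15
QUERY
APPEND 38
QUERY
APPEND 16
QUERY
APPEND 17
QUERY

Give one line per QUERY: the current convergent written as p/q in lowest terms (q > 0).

APPEND 37: p_0 = 37·1 + 0 = 37, q_0 = 37·0 + 1 = 1 → 37/1
APPEND 49: p_1 = 49·37 + 1 = 1814, q_1 = 49·1 + 0 = 49 → 1814/49
APPEND 50: p_2 = 50·1814 + 37 = 90737, q_2 = 50·49 + 1 = 2451 → 90737/2451
APPEND 50: p_3 = 50·90737 + 1814 = 4538664, q_3 = 50·2451 + 49 = 122599 → 4538664/122599
APPEND 38: p_4 = 38·4538664 + 90737 = 172559969, q_4 = 38·122599 + 2451 = 4661213 → 172559969/4661213
APPEND 50: p_5 = 50·172559969 + 4538664 = 8632537114, q_5 = 50·4661213 + 122599 = 233183249 → 8632537114/233183249
APPEND 29: p_6 = 29·8632537114 + 172559969 = 250516136275, q_6 = 29·233183249 + 4661213 = 6766975434 → 250516136275/6766975434
APPEND 43: p_7 = 43·250516136275 + 8632537114 = 10780826396939, q_7 = 43·6766975434 + 233183249 = 291213126911 → 10780826396939/291213126911
APPEND 35: p_8 = 35·10780826396939 + 250516136275 = 377579440029140, q_8 = 35·291213126911 + 6766975434 = 10199226417319 → 377579440029140/10199226417319
APPEND 43: p_9 = 43·377579440029140 + 10780826396939 = 16246696747649959, q_9 = 43·10199226417319 + 291213126911 = 438857949071628 → 16246696747649959/438857949071628
APPEND 22: p_10 = 22·16246696747649959 + 377579440029140 = 357804907888328238, q_10 = 22·438857949071628 + 10199226417319 = 9665074105993135 → 357804907888328238/9665074105993135
APPEND 37: p_11 = 37·357804907888328238 + 16246696747649959 = 13255028288615794765, q_11 = 37·9665074105993135 + 438857949071628 = 358046599870817623 → 13255028288615794765/358046599870817623
APPEND 31: p_12 = 31·13255028288615794765 + 357804907888328238 = 411263681854977965953, q_12 = 31·358046599870817623 + 9665074105993135 = 11109109670101339448 → 411263681854977965953/11109109670101339448
APPEND 15: p_13 = 15·411263681854977965953 + 13255028288615794765 = 6182210256113285284060, q_13 = 15·11109109670101339448 + 358046599870817623 = 166994691651390909343 → 6182210256113285284060/166994691651390909343
APPEND 38: p_14 = 38·6182210256113285284060 + 411263681854977965953 = 235335253414159818760233, q_14 = 38·166994691651390909343 + 11109109670101339448 = 6356907392422955894482 → 235335253414159818760233/6356907392422955894482
APPEND 16: p_15 = 16·235335253414159818760233 + 6182210256113285284060 = 3771546264882670385447788, q_15 = 16·6356907392422955894482 + 166994691651390909343 = 101877512970418685221055 → 3771546264882670385447788/101877512970418685221055
APPEND 17: p_16 = 17·3771546264882670385447788 + 235335253414159818760233 = 64351621756419556371372629, q_16 = 17·101877512970418685221055 + 6356907392422955894482 = 1738274627889540604652417 → 64351621756419556371372629/1738274627889540604652417

1814/49
90737/2451
172559969/4661213
250516136275/6766975434
10780826396939/291213126911
16246696747649959/438857949071628
6182210256113285284060/166994691651390909343
235335253414159818760233/6356907392422955894482
3771546264882670385447788/101877512970418685221055
64351621756419556371372629/1738274627889540604652417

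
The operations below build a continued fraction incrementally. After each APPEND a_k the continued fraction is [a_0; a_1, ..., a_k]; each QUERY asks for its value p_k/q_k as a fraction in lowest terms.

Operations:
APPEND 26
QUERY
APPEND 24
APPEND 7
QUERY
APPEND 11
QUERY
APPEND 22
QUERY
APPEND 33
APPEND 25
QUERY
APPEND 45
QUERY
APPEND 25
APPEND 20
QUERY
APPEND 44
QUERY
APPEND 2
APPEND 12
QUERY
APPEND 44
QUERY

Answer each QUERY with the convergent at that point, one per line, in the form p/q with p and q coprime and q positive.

26/1
4401/169
49036/1883
1083193/41595
895943318/34404545
40353243715/1549579043
20234893967575/777027191443
891345061609493/34227970304112
22526445267848225/865023583900116
992966516802508461/38130270659404771

APPEND 26: p_0 = 26·1 + 0 = 26, q_0 = 26·0 + 1 = 1 → 26/1
APPEND 24: p_1 = 24·26 + 1 = 625, q_1 = 24·1 + 0 = 24 → 625/24
APPEND 7: p_2 = 7·625 + 26 = 4401, q_2 = 7·24 + 1 = 169 → 4401/169
APPEND 11: p_3 = 11·4401 + 625 = 49036, q_3 = 11·169 + 24 = 1883 → 49036/1883
APPEND 22: p_4 = 22·49036 + 4401 = 1083193, q_4 = 22·1883 + 169 = 41595 → 1083193/41595
APPEND 33: p_5 = 33·1083193 + 49036 = 35794405, q_5 = 33·41595 + 1883 = 1374518 → 35794405/1374518
APPEND 25: p_6 = 25·35794405 + 1083193 = 895943318, q_6 = 25·1374518 + 41595 = 34404545 → 895943318/34404545
APPEND 45: p_7 = 45·895943318 + 35794405 = 40353243715, q_7 = 45·34404545 + 1374518 = 1549579043 → 40353243715/1549579043
APPEND 25: p_8 = 25·40353243715 + 895943318 = 1009727036193, q_8 = 25·1549579043 + 34404545 = 38773880620 → 1009727036193/38773880620
APPEND 20: p_9 = 20·1009727036193 + 40353243715 = 20234893967575, q_9 = 20·38773880620 + 1549579043 = 777027191443 → 20234893967575/777027191443
APPEND 44: p_10 = 44·20234893967575 + 1009727036193 = 891345061609493, q_10 = 44·777027191443 + 38773880620 = 34227970304112 → 891345061609493/34227970304112
APPEND 2: p_11 = 2·891345061609493 + 20234893967575 = 1802925017186561, q_11 = 2·34227970304112 + 777027191443 = 69232967799667 → 1802925017186561/69232967799667
APPEND 12: p_12 = 12·1802925017186561 + 891345061609493 = 22526445267848225, q_12 = 12·69232967799667 + 34227970304112 = 865023583900116 → 22526445267848225/865023583900116
APPEND 44: p_13 = 44·22526445267848225 + 1802925017186561 = 992966516802508461, q_13 = 44·865023583900116 + 69232967799667 = 38130270659404771 → 992966516802508461/38130270659404771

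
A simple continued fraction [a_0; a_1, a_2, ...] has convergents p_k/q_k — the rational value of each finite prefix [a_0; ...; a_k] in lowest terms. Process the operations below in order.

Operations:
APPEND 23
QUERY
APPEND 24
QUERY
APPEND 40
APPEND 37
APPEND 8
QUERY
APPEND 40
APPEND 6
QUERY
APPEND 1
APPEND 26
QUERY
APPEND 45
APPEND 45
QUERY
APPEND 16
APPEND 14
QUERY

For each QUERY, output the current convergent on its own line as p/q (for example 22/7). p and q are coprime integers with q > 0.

23/1
553/24
6580895/285609
1590914759/69045255
49820145237/2162180351
101019087918297/4384200124946
22760707442701777/987808328806724

APPEND 23: p_0 = 23·1 + 0 = 23, q_0 = 23·0 + 1 = 1 → 23/1
APPEND 24: p_1 = 24·23 + 1 = 553, q_1 = 24·1 + 0 = 24 → 553/24
APPEND 40: p_2 = 40·553 + 23 = 22143, q_2 = 40·24 + 1 = 961 → 22143/961
APPEND 37: p_3 = 37·22143 + 553 = 819844, q_3 = 37·961 + 24 = 35581 → 819844/35581
APPEND 8: p_4 = 8·819844 + 22143 = 6580895, q_4 = 8·35581 + 961 = 285609 → 6580895/285609
APPEND 40: p_5 = 40·6580895 + 819844 = 264055644, q_5 = 40·285609 + 35581 = 11459941 → 264055644/11459941
APPEND 6: p_6 = 6·264055644 + 6580895 = 1590914759, q_6 = 6·11459941 + 285609 = 69045255 → 1590914759/69045255
APPEND 1: p_7 = 1·1590914759 + 264055644 = 1854970403, q_7 = 1·69045255 + 11459941 = 80505196 → 1854970403/80505196
APPEND 26: p_8 = 26·1854970403 + 1590914759 = 49820145237, q_8 = 26·80505196 + 69045255 = 2162180351 → 49820145237/2162180351
APPEND 45: p_9 = 45·49820145237 + 1854970403 = 2243761506068, q_9 = 45·2162180351 + 80505196 = 97378620991 → 2243761506068/97378620991
APPEND 45: p_10 = 45·2243761506068 + 49820145237 = 101019087918297, q_10 = 45·97378620991 + 2162180351 = 4384200124946 → 101019087918297/4384200124946
APPEND 16: p_11 = 16·101019087918297 + 2243761506068 = 1618549168198820, q_11 = 16·4384200124946 + 97378620991 = 70244580620127 → 1618549168198820/70244580620127
APPEND 14: p_12 = 14·1618549168198820 + 101019087918297 = 22760707442701777, q_12 = 14·70244580620127 + 4384200124946 = 987808328806724 → 22760707442701777/987808328806724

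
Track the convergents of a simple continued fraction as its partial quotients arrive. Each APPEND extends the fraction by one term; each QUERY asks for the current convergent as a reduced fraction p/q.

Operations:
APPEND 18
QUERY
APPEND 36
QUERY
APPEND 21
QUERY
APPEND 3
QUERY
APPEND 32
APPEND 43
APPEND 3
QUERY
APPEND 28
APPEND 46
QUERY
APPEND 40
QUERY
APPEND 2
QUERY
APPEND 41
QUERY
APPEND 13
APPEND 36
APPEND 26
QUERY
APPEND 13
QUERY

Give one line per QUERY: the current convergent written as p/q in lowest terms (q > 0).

18/1
649/36
13647/757
41590/2307
174913280/9702451
228124605466/12654086679
9129939646731/506438345078
18488003898928/1025530776835
767138099502779/42553200195313
9381778040283718789/520407837122080186
122323567860495509016/6785296252586610275

APPEND 18: p_0 = 18·1 + 0 = 18, q_0 = 18·0 + 1 = 1 → 18/1
APPEND 36: p_1 = 36·18 + 1 = 649, q_1 = 36·1 + 0 = 36 → 649/36
APPEND 21: p_2 = 21·649 + 18 = 13647, q_2 = 21·36 + 1 = 757 → 13647/757
APPEND 3: p_3 = 3·13647 + 649 = 41590, q_3 = 3·757 + 36 = 2307 → 41590/2307
APPEND 32: p_4 = 32·41590 + 13647 = 1344527, q_4 = 32·2307 + 757 = 74581 → 1344527/74581
APPEND 43: p_5 = 43·1344527 + 41590 = 57856251, q_5 = 43·74581 + 2307 = 3209290 → 57856251/3209290
APPEND 3: p_6 = 3·57856251 + 1344527 = 174913280, q_6 = 3·3209290 + 74581 = 9702451 → 174913280/9702451
APPEND 28: p_7 = 28·174913280 + 57856251 = 4955428091, q_7 = 28·9702451 + 3209290 = 274877918 → 4955428091/274877918
APPEND 46: p_8 = 46·4955428091 + 174913280 = 228124605466, q_8 = 46·274877918 + 9702451 = 12654086679 → 228124605466/12654086679
APPEND 40: p_9 = 40·228124605466 + 4955428091 = 9129939646731, q_9 = 40·12654086679 + 274877918 = 506438345078 → 9129939646731/506438345078
APPEND 2: p_10 = 2·9129939646731 + 228124605466 = 18488003898928, q_10 = 2·506438345078 + 12654086679 = 1025530776835 → 18488003898928/1025530776835
APPEND 41: p_11 = 41·18488003898928 + 9129939646731 = 767138099502779, q_11 = 41·1025530776835 + 506438345078 = 42553200195313 → 767138099502779/42553200195313
APPEND 13: p_12 = 13·767138099502779 + 18488003898928 = 9991283297435055, q_12 = 13·42553200195313 + 1025530776835 = 554217133315904 → 9991283297435055/554217133315904
APPEND 36: p_13 = 36·9991283297435055 + 767138099502779 = 360453336807164759, q_13 = 36·554217133315904 + 42553200195313 = 19994369999567857 → 360453336807164759/19994369999567857
APPEND 26: p_14 = 26·360453336807164759 + 9991283297435055 = 9381778040283718789, q_14 = 26·19994369999567857 + 554217133315904 = 520407837122080186 → 9381778040283718789/520407837122080186
APPEND 13: p_15 = 13·9381778040283718789 + 360453336807164759 = 122323567860495509016, q_15 = 13·520407837122080186 + 19994369999567857 = 6785296252586610275 → 122323567860495509016/6785296252586610275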